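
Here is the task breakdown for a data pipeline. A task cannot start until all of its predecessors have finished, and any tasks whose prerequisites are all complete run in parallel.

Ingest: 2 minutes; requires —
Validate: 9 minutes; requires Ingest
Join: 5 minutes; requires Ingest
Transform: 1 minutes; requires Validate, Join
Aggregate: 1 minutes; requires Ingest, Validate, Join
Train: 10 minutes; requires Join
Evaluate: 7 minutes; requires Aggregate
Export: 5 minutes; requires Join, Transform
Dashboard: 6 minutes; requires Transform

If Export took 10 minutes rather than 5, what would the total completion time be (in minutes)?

Baseline: Ingest→Validate→Aggregate→Evaluate = 2+9+1+7 = 19 → 19 minutes.
Export has 2 minutes of float (longest path through it is 17).
Now Ingest→Validate→Transform→Export = 2+9+1+10 = 22 is longest, so the finish becomes 22 minutes.

22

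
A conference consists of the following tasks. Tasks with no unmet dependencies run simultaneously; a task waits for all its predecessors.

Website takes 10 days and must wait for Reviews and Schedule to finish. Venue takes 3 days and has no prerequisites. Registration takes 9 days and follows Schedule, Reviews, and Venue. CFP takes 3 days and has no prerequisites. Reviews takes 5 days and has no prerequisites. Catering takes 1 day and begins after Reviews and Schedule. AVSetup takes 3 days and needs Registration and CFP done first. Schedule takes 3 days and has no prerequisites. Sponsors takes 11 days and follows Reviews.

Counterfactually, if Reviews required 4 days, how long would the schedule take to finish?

Baseline: Reviews→Registration→AVSetup = 5+9+3 = 17 → 17 days.
Since Reviews is critical, the -1 change carries straight to that chain (now 16 days).
That remains the longest chain; total 16 days.

16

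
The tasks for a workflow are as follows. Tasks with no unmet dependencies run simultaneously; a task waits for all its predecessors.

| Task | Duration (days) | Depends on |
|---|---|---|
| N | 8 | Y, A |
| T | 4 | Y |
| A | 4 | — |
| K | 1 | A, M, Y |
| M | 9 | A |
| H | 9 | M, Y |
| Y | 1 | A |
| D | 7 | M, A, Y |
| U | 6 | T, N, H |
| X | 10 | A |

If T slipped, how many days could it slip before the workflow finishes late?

Critical path: A→M→H→U = 4+9+9+6 = 28, so the finish is 28 days.
T finishes as early as 9 and must finish by 22.
So T can slip 22 − 9 = 13 days.

13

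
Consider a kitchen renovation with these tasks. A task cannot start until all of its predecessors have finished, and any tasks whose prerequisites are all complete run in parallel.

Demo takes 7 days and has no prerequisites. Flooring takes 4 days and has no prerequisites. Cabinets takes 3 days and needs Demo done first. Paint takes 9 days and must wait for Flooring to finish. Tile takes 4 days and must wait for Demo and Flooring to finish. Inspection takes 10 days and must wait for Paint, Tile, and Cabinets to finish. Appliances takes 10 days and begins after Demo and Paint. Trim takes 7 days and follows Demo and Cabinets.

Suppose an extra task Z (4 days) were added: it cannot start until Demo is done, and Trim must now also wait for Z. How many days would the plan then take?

Originally the plan takes 23 days.
With Z inserted, Trim now waits for max(Demo, Cabinets, Z).
New critical path: Flooring→Paint→Inspection = 4+9+10 = 23 ⇒ 23 days.

23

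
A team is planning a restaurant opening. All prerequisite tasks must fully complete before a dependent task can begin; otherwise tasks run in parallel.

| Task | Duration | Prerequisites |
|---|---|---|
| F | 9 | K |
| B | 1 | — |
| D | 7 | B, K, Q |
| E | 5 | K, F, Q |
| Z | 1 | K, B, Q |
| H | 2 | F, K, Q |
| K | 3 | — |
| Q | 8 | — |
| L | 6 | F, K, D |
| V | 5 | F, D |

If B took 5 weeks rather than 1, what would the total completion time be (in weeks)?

Baseline: Q→D→L = 8+7+6 = 21 → 21 weeks.
B has 7 weeks of float (longest path through it is 14).
No other chain overtakes it, so the finish is 21 weeks.

21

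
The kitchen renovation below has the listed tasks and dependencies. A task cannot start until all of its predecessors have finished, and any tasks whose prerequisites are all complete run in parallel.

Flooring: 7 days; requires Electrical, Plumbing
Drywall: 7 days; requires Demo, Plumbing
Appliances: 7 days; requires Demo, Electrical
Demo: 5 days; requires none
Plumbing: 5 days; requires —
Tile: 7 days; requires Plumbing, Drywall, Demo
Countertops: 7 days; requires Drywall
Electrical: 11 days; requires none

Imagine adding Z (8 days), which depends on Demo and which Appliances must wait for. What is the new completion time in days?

20

Originally the plan takes 19 days.
With Z inserted, Appliances now waits for max(Demo, Electrical, Z).
New critical path: Demo→Z→Appliances = 5+8+7 = 20 ⇒ 20 days.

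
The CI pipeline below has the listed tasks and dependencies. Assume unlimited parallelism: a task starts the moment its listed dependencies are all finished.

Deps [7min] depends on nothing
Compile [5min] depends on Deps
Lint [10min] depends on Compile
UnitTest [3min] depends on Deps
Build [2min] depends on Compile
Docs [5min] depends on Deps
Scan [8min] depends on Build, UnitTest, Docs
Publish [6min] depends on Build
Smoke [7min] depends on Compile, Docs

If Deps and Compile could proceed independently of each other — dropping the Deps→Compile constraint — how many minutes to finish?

20

Original critical path: Deps→Compile→Lint = 7+5+10 = 22 ⇒ 22 minutes.
Without Deps→Compile, Compile's earliest start moves from 7 to 0.
The longest chain is now Deps→Docs→Scan = 7+5+8 = 20, so the schedule takes 20 minutes.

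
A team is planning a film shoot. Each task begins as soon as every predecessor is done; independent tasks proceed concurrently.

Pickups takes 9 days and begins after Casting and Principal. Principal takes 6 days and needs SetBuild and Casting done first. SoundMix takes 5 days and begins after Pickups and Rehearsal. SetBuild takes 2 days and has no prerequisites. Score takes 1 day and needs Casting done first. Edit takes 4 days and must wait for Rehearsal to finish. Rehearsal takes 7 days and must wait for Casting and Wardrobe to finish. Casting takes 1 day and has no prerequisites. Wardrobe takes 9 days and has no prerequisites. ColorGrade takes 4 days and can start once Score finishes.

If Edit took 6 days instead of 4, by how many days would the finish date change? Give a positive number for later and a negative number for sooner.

Critical path before the change: SetBuild→Principal→Pickups→SoundMix = 2+6+9+5 = 22 giving 22 days.
Edit is off the critical path — its longest chain is 20 days, giving 2 of slack.
That remains the longest chain; total 22 days.
Change in finish: 22 − 22 = +0 days.

0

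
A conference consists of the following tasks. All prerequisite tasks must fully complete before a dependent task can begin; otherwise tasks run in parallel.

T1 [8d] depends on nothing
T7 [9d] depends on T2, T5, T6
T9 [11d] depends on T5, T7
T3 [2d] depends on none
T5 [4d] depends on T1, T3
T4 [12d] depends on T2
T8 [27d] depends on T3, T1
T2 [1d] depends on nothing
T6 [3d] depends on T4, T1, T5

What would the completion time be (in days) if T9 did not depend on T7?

35

Original critical path: T2→T4→T6→T7→T9 = 1+12+3+9+11 = 36 ⇒ 36 days.
Without T7→T9, T9's earliest start moves from 25 to 12.
After: T1→T8 = 8+27 = 35 → 35 days.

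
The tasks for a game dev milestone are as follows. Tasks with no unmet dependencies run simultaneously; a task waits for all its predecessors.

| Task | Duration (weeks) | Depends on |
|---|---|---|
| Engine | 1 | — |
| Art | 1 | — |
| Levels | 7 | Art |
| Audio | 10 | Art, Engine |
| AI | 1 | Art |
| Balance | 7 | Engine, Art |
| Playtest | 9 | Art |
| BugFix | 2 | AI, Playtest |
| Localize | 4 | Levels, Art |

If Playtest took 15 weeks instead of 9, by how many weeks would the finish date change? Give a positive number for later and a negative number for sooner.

6

Critical path before the change: Art→Playtest→BugFix = 1+9+2 = 12 giving 12 weeks.
Playtest is on the critical path; changing it to 15 makes that path 18 weeks.
That remains the longest chain; total 18 weeks.
Change in finish: 18 − 12 = +6 weeks.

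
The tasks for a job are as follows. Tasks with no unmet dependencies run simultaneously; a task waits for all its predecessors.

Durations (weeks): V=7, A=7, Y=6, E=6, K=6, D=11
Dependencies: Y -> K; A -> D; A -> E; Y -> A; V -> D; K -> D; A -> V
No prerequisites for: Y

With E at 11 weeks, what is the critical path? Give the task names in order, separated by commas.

Critical path before the change: Y→A→V→D = 6+7+7+11 = 31 giving 31 weeks.
The longest path through E is only 19 weeks, so E has float 12.
That remains the longest chain; total 31 weeks.

Y, A, V, D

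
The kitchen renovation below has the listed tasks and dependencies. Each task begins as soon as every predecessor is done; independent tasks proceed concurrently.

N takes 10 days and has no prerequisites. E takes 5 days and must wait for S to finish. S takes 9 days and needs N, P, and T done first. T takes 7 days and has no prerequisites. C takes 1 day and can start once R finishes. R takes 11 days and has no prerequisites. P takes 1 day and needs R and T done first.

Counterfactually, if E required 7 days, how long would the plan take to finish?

The binding path is R→P→S→E = 11+1+9+5 = 26; finish at 26 days.
Since E is critical, the +2 change carries straight to that chain (now 28 days).
No other chain overtakes it, so the finish is 28 days.

28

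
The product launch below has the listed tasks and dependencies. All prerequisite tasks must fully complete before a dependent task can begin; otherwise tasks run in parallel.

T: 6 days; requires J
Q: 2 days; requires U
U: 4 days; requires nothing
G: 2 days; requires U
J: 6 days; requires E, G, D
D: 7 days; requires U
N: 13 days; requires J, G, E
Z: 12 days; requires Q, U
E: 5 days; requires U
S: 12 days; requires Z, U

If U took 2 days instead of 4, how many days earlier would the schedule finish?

Actual critical path: U→Q→Z→S = 4+2+12+12 = 30 ⇒ 30 days.
Since U is critical, the -2 change carries straight to that chain (now 28 days).
The critical path is still U→Q→Z→S; finish is now 28 days.
Change in finish: 28 − 30 = -2 days.

2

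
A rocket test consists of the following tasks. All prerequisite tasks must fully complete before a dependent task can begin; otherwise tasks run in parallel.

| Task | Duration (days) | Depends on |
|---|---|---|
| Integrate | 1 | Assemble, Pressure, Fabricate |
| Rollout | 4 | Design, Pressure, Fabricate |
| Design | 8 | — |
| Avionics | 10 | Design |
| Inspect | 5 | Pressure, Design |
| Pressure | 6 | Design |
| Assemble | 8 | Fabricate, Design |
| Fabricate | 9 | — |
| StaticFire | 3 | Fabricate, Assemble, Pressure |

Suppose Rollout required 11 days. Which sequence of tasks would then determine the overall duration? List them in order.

As given, the longest chain is Fabricate→Assemble→StaticFire = 9+8+3 = 20, so the finish is 20 days.
The longest path through Rollout is only 18 days, so Rollout has float 2.
Now Design→Pressure→Rollout = 8+6+11 = 25 is longest, so the finish becomes 25 days.

Design, Pressure, Rollout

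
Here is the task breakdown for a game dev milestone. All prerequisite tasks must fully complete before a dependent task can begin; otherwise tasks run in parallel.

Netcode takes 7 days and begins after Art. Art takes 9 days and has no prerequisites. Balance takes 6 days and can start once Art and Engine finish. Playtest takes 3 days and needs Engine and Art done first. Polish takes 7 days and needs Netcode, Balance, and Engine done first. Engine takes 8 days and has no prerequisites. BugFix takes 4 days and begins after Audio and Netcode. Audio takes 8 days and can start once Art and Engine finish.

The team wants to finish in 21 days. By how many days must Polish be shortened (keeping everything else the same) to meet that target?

Current finish: 23 days; target: 21.
Polish is on every critical path, so each day cut from Polish cuts the finish by one (this holds down to a finish of 21).
Need 23 − 21 = 2 days off Polish → Polish becomes 5 days, finish becomes 21.

2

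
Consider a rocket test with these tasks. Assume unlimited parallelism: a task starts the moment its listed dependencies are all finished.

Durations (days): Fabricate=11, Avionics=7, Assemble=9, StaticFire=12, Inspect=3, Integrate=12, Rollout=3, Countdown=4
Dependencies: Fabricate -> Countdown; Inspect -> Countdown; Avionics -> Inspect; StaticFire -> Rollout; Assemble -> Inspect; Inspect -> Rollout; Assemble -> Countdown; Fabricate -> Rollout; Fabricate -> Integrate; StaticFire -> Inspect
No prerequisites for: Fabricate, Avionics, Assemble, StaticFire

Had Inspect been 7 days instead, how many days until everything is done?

23

Critical path before the change: Fabricate→Integrate = 11+12 = 23 giving 23 days.
The longest path through Inspect is only 19 days, so Inspect has float 4.
That remains the longest chain; total 23 days.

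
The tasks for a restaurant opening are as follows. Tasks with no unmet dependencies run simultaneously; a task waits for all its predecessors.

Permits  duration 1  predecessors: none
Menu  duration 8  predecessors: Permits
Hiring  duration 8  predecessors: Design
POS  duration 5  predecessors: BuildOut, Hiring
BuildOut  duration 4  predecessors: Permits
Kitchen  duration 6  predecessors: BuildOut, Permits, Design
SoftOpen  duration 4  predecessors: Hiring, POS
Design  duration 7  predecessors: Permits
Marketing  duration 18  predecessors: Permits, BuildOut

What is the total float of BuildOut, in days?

Critical path: Permits→Design→Hiring→POS→SoftOpen = 1+7+8+5+4 = 25, so the finish is 25 days.
BuildOut finishes as early as 5 and must finish by 7.
Float = 25 − 23 = 2.

2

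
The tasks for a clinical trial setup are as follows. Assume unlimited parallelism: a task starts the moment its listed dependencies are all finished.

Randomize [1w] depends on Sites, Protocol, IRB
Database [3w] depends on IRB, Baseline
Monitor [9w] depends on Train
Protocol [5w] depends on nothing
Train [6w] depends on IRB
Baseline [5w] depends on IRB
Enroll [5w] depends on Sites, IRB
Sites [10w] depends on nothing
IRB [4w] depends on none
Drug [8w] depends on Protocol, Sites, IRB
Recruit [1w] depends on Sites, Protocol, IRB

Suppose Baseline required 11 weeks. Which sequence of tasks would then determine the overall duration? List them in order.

IRB, Train, Monitor

The binding path is IRB→Train→Monitor = 4+6+9 = 19; finish at 19 weeks.
Baseline is off the critical path — its longest chain is 12 weeks, giving 7 of slack.
That remains the longest chain; total 19 weeks.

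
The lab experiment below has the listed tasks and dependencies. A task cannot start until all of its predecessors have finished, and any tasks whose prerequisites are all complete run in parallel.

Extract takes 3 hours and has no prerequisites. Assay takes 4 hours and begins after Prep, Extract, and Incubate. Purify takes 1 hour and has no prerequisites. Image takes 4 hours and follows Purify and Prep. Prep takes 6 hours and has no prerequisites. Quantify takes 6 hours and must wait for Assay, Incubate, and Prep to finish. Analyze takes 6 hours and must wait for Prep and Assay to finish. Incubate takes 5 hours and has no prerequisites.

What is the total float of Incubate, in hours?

Prep→Assay→Analyze = 6+4+6 = 16 sets the makespan at 16 hours.
The longest chain containing Incubate totals 15 hours.
Slack of Incubate = 1 − 0 = 1 hour.

1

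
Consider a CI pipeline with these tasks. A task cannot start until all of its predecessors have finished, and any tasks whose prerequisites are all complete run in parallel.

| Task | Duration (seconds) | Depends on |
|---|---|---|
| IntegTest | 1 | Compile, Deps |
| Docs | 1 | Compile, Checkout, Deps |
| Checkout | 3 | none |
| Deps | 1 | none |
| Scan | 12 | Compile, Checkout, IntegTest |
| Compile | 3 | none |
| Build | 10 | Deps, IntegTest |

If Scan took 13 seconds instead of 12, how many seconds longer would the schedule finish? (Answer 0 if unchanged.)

The binding path is Compile→IntegTest→Scan = 3+1+12 = 16; finish at 16 seconds.
Scan lies on that path, so at 13 seconds the path becomes 17 seconds.
That remains the longest chain; total 17 seconds.
Change in finish: 17 − 16 = +1 seconds.

1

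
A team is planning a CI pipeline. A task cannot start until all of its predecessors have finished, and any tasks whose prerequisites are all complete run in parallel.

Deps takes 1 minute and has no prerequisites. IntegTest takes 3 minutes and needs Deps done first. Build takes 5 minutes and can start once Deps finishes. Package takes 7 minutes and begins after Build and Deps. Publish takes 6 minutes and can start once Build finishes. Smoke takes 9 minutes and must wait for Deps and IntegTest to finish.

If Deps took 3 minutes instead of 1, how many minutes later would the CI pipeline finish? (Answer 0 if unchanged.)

Critical path before the change: Deps→IntegTest→Smoke = 1+3+9 = 13 giving 13 minutes.
Deps lies on that path, so at 3 minutes the path becomes 15 minutes.
No other chain overtakes it, so the finish is 15 minutes.
Change in finish: 15 − 13 = +2 minutes.

2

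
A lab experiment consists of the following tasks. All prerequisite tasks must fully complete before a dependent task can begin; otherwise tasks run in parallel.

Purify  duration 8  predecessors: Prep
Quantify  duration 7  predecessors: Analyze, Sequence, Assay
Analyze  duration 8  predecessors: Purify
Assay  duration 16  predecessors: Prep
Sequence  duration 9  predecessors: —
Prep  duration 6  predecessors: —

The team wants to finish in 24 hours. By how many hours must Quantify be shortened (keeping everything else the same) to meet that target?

Current finish: 29 hours; target: 24.
Quantify is on every critical path, so each hour cut from Quantify cuts the finish by one (this holds down to a finish of 23).
Need 29 − 24 = 5 hours off Quantify → Quantify becomes 2 hours, finish becomes 24.

5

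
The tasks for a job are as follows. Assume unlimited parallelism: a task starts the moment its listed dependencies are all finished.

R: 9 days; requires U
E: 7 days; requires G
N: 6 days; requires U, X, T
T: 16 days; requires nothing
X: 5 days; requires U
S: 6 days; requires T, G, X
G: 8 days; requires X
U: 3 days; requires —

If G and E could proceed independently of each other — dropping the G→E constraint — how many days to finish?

22

With the dependency in place, U→X→G→E = 3+5+8+7 = 23 sets the finish at 23 days.
Without G→E, E's earliest start moves from 16 to 0.
New critical path: U→X→G→S = 3+5+8+6 = 22 ⇒ 22 days.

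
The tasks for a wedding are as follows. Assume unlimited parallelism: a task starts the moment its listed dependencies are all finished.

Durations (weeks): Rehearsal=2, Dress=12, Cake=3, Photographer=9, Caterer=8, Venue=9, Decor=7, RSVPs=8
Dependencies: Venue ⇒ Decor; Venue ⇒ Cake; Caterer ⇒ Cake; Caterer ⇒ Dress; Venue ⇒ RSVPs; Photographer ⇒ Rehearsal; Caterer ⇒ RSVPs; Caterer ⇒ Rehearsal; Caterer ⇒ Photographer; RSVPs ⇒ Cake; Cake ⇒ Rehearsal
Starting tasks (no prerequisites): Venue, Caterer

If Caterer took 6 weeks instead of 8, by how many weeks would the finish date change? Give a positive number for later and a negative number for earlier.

0

The binding path is Venue→RSVPs→Cake→Rehearsal = 9+8+3+2 = 22; finish at 22 weeks.
The longest path through Caterer is only 21 weeks, so Caterer has float 1.
That remains the longest chain; total 22 weeks.
Change in finish: 22 − 22 = +0 weeks.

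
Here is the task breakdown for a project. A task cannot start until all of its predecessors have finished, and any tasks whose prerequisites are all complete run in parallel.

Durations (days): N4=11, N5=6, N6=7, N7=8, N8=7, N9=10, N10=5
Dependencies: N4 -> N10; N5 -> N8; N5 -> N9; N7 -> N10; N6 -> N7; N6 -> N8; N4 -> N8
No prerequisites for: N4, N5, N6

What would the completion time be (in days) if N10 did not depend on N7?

18

With the dependency in place, N6→N7→N10 = 7+8+5 = 20 sets the finish at 20 days.
Without N7→N10, N10's earliest start moves from 15 to 11.
New critical path: N4→N8 = 11+7 = 18 ⇒ 18 days.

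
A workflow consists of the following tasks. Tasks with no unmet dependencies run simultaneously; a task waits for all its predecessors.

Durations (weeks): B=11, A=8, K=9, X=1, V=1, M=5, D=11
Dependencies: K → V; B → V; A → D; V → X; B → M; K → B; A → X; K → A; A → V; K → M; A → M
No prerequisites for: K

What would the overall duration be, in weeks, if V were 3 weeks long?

Baseline: K→A→D = 9+8+11 = 28 → 28 weeks.
V has 6 weeks of float (longest path through it is 22).
That remains the longest chain; total 28 weeks.

28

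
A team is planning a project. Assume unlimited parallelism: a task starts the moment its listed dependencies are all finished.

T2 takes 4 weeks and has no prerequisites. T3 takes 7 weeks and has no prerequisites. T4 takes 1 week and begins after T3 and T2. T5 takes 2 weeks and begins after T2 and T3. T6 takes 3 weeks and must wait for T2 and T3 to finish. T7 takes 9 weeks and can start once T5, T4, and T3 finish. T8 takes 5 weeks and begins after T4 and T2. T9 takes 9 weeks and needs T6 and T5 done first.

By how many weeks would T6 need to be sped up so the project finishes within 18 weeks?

Current finish: 19 weeks; target: 18.
T6 is on every critical path, so each week cut from T6 cuts the finish by one (this holds down to a finish of 18).
Need 19 − 18 = 1 week off T6 → T6 becomes 2 weeks, finish becomes 18.

1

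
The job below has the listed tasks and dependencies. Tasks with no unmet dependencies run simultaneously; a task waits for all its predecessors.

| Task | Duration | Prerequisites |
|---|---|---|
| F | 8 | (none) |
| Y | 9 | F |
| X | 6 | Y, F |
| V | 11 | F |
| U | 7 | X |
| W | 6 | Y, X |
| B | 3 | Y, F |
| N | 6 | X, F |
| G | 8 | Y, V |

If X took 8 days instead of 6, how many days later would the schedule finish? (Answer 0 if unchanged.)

Actual critical path: F→Y→X→U = 8+9+6+7 = 30 ⇒ 30 days.
X lies on that path, so at 8 days the path becomes 32 days.
No other chain overtakes it, so the finish is 32 days.
Change in finish: 32 − 30 = +2 days.

2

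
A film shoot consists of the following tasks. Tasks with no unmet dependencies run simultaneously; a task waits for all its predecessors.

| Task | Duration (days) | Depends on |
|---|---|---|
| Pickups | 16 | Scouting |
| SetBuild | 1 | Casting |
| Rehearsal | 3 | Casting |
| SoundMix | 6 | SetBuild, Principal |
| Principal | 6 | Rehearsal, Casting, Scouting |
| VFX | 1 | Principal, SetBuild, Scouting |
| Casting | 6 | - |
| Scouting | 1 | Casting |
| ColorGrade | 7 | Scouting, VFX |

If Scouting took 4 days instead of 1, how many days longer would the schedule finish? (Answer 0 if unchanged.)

3

The binding path is Casting→Scouting→Pickups = 6+1+16 = 23; finish at 23 days.
Scouting lies on that path, so at 4 days the path becomes 26 days.
The critical path is still Casting→Scouting→Pickups; finish is now 26 days.
Change in finish: 26 − 23 = +3 days.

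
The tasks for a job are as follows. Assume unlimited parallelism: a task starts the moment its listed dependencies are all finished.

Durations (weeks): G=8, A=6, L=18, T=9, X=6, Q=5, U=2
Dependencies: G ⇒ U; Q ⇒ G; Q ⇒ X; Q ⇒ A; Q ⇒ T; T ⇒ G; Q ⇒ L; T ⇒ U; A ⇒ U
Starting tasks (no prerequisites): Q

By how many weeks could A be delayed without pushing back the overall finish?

The longest chain is Q→T→G→U = 5+9+8+2 = 24; overall finish 24 weeks.
The longest chain containing A totals 13 weeks.
So A can slip 22 − 11 = 11 weeks.

11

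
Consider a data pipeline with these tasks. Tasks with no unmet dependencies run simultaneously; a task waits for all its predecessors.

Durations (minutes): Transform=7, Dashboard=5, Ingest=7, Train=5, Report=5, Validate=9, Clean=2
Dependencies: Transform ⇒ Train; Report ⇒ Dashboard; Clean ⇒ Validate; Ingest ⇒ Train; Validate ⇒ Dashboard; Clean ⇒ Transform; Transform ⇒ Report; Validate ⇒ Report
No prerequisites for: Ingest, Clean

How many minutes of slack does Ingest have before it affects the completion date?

9

Clean→Validate→Report→Dashboard = 2+9+5+5 = 21 sets the makespan at 21 minutes.
Longest path through Ingest: 12 minutes (earliest finish 7, latest finish 16).
Slack of Ingest = 9 − 0 = 9 minutes.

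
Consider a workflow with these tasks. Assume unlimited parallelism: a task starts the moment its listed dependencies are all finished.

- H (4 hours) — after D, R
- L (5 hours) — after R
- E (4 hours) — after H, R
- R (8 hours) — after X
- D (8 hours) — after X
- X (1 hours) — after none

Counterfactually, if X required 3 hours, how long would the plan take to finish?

19

Critical path before the change: X→D→H→E = 1+8+4+4 = 17 giving 17 hours.
X lies on that path, so at 3 hours the path becomes 19 hours.
The critical path is still X→D→H→E; finish is now 19 hours.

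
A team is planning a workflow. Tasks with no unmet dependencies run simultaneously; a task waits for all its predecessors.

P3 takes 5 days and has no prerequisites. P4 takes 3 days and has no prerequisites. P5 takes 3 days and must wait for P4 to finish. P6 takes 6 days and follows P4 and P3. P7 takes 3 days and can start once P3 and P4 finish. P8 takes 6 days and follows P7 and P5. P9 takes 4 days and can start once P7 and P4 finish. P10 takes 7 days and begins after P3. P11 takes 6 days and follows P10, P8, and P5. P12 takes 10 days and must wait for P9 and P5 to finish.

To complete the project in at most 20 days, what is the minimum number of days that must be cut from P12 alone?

Current finish: 22 days; target: 20.
P12 is on every critical path, so each day cut from P12 cuts the finish by one (this holds down to a finish of 20).
Need 22 − 20 = 2 days off P12 → P12 becomes 8 days, finish becomes 20.

2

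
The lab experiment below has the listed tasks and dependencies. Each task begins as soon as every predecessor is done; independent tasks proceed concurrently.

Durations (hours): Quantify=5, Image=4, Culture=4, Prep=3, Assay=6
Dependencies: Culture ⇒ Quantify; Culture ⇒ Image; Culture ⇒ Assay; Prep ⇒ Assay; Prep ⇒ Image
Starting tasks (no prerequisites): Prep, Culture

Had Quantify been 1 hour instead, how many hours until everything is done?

Baseline: Culture→Assay = 4+6 = 10 → 10 hours.
Quantify is off the critical path — its longest chain is 9 hours, giving 1 of slack.
That remains the longest chain; total 10 hours.

10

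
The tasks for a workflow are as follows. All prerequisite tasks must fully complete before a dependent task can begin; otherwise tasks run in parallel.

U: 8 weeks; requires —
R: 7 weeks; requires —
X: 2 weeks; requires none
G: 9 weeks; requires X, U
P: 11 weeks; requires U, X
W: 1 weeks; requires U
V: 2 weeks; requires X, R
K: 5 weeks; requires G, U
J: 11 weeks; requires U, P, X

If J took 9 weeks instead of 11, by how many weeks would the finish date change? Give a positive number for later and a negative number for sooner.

Actual critical path: U→P→J = 8+11+11 = 30 ⇒ 30 weeks.
J lies on that path, so at 9 weeks the path becomes 28 weeks.
No other chain overtakes it, so the finish is 28 weeks.
Change in finish: 28 − 30 = -2 weeks.

-2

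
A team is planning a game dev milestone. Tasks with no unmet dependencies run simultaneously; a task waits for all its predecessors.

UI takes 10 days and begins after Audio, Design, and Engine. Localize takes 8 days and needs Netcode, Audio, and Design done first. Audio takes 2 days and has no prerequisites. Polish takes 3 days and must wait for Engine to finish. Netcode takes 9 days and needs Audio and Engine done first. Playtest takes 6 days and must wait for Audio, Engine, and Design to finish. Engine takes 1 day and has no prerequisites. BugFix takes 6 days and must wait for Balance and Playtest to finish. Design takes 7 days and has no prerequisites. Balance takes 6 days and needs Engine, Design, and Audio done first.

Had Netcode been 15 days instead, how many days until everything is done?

Critical path before the change: Audio→Netcode→Localize = 2+9+8 = 19 giving 19 days.
Netcode is on the critical path; changing it to 15 makes that path 25 days.
No other chain overtakes it, so the finish is 25 days.

25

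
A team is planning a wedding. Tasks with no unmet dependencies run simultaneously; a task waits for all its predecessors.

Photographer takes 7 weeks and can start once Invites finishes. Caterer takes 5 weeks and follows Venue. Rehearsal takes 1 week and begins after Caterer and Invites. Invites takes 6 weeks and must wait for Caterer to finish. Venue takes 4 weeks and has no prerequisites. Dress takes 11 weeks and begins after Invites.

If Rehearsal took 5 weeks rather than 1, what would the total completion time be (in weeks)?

26

Critical path before the change: Venue→Caterer→Invites→Dress = 4+5+6+11 = 26 giving 26 weeks.
Rehearsal has 10 weeks of float (longest path through it is 16).
That remains the longest chain; total 26 weeks.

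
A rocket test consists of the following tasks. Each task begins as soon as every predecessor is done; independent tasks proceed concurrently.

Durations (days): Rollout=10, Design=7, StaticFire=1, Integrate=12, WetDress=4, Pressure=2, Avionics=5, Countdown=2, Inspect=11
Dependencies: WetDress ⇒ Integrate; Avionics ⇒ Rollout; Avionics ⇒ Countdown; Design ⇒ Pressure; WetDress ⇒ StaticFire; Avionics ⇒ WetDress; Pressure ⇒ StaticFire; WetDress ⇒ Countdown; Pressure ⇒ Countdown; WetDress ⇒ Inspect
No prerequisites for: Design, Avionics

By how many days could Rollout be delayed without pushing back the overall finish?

6

Critical path: Avionics→WetDress→Integrate = 5+4+12 = 21, so the finish is 21 days.
Rollout finishes as early as 15 and must finish by 21.
So Rollout can slip 21 − 15 = 6 days.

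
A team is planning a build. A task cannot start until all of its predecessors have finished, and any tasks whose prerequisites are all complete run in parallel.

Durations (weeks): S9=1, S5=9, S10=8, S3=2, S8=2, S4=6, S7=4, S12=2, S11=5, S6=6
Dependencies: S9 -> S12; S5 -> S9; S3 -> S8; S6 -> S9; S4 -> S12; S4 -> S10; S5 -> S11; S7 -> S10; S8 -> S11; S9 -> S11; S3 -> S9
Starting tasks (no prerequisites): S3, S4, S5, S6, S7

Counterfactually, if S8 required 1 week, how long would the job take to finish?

15

Baseline: S5→S9→S11 = 9+1+5 = 15 → 15 weeks.
The longest path through S8 is only 9 weeks, so S8 has float 6.
The critical path is still S5→S9→S11; finish is now 15 weeks.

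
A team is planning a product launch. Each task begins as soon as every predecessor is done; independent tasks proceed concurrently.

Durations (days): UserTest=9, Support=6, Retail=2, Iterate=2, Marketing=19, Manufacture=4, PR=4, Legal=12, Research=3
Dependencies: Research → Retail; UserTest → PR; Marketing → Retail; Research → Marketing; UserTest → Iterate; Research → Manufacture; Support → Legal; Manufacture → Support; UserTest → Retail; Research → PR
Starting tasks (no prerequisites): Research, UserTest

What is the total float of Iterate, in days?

14

Research→Manufacture→Support→Legal = 3+4+6+12 = 25 sets the makespan at 25 days.
The longest chain containing Iterate totals 11 days.
Float = 25 − 11 = 14.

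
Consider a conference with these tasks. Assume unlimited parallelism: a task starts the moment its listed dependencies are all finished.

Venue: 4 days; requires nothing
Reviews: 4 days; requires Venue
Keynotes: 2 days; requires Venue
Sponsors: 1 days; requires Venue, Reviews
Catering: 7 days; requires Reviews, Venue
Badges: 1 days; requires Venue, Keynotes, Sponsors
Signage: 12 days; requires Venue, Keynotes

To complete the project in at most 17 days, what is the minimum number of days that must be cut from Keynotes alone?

Current finish: 18 days; target: 17.
Keynotes is on every critical path, so each day cut from Keynotes cuts the finish by one (this holds down to a finish of 17).
Need 18 − 17 = 1 day off Keynotes → Keynotes becomes 1 day, finish becomes 17.

1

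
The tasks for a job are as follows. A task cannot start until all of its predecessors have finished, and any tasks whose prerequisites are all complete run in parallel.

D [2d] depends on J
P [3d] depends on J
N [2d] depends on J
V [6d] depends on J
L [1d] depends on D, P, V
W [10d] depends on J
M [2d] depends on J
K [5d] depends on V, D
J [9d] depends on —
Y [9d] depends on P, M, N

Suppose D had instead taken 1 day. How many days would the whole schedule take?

Critical path before the change: J→P→Y = 9+3+9 = 21 giving 21 days.
D has 5 days of float (longest path through it is 16).
No other chain overtakes it, so the finish is 21 days.

21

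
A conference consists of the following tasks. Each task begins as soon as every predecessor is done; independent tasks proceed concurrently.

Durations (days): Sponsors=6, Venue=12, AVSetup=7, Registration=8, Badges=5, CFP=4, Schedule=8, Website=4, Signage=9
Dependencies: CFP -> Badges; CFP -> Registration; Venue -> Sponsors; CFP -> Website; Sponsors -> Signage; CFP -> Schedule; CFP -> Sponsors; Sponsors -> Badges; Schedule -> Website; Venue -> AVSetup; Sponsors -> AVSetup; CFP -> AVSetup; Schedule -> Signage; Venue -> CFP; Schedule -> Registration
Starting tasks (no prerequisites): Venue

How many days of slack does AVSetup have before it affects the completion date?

4

The longest chain is Venue→CFP→Schedule→Signage = 12+4+8+9 = 33; overall finish 33 days.
The longest chain containing AVSetup totals 29 days.
So AVSetup can slip 33 − 29 = 4 days.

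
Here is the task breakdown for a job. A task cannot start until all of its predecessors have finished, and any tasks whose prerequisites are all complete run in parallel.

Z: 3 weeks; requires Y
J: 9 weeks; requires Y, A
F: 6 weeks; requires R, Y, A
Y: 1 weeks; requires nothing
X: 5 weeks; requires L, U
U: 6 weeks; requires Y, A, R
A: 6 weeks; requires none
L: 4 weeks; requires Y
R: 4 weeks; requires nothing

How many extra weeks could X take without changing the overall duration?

A→U→X = 6+6+5 = 17 sets the makespan at 17 weeks.
X finishes as early as 17 and must finish by 17.
So X can slip 17 − 17 = 0 weeks.

0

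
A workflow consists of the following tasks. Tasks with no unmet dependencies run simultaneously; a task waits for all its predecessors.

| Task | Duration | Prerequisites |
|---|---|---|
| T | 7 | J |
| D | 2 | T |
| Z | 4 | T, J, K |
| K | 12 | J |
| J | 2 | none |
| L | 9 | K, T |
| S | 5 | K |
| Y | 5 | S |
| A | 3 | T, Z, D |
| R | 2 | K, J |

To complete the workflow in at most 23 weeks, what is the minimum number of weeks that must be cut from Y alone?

Current finish: 24 weeks; target: 23.
Y is on every critical path, so each week cut from Y cuts the finish by one (this holds down to a finish of 23).
Need 24 − 23 = 1 week off Y → Y becomes 4 weeks, finish becomes 23.

1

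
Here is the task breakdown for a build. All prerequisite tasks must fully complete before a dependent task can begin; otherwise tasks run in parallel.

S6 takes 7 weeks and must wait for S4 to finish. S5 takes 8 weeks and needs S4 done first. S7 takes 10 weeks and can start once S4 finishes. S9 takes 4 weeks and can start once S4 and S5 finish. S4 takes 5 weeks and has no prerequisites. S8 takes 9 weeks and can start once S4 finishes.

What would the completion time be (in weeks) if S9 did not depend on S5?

Original critical path: S4→S5→S9 = 5+8+4 = 17 ⇒ 17 weeks.
Without S5→S9, S9's earliest start moves from 13 to 5.
New critical path: S4→S7 = 5+10 = 15 ⇒ 15 weeks.

15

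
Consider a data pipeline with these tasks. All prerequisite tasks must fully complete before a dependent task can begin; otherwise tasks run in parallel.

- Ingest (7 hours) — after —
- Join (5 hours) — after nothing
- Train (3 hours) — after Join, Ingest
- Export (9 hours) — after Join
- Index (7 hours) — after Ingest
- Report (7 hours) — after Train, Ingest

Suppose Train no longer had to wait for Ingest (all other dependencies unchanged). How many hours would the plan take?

Original critical path: Ingest→Train→Report = 7+3+7 = 17 ⇒ 17 hours.
Without Ingest→Train, Train's earliest start moves from 7 to 5.
After: Join→Train→Report = 5+3+7 = 15 → 15 hours.

15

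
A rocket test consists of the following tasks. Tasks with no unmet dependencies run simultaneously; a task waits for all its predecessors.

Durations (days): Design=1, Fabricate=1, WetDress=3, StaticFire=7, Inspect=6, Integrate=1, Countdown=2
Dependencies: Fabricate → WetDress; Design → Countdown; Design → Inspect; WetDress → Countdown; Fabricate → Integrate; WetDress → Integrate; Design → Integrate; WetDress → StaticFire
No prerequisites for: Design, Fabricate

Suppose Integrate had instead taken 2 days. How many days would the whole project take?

The binding path is Fabricate→WetDress→StaticFire = 1+3+7 = 11; finish at 11 days.
The longest path through Integrate is only 5 days, so Integrate has float 6.
No other chain overtakes it, so the finish is 11 days.

11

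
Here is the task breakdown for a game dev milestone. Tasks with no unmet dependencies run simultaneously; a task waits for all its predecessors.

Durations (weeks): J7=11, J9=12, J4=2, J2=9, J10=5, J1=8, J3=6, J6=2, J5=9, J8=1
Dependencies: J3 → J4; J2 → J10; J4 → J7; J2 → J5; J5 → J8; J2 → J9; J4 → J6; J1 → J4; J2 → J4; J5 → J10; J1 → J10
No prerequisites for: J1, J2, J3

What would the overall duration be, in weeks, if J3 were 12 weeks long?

As given, the longest chain is J2→J5→J10 = 9+9+5 = 23, so the finish is 23 weeks.
J3 has 4 weeks of float (longest path through it is 19).
The binding chain switches to J3→J4→J7 = 12+2+11 = 25; finish 25 weeks.

25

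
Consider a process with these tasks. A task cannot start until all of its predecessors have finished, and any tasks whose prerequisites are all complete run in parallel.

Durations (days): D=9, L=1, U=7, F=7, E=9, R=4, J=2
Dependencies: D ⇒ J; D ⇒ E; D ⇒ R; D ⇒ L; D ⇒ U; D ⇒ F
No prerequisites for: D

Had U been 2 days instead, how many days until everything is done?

Actual critical path: D→E = 9+9 = 18 ⇒ 18 days.
The longest path through U is only 16 days, so U has float 2.
The critical path is still D→E; finish is now 18 days.

18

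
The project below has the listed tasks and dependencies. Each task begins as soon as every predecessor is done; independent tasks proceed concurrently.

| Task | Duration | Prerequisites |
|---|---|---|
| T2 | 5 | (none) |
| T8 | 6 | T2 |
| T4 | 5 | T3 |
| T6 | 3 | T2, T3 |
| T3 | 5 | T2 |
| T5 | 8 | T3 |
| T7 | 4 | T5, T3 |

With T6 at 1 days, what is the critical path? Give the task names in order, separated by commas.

Baseline: T2→T3→T5→T7 = 5+5+8+4 = 22 → 22 days.
T6 is off the critical path — its longest chain is 13 days, giving 9 of slack.
No other chain overtakes it, so the finish is 22 days.

T2, T3, T5, T7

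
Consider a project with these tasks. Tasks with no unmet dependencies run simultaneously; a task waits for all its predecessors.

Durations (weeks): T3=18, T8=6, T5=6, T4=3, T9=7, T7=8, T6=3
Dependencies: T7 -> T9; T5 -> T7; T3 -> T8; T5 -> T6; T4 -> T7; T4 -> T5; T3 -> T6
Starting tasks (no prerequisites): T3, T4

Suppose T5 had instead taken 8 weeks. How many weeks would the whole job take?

Baseline: T4→T5→T7→T9 = 3+6+8+7 = 24 → 24 weeks.
T5 is on the critical path; changing it to 8 makes that path 26 weeks.
That remains the longest chain; total 26 weeks.

26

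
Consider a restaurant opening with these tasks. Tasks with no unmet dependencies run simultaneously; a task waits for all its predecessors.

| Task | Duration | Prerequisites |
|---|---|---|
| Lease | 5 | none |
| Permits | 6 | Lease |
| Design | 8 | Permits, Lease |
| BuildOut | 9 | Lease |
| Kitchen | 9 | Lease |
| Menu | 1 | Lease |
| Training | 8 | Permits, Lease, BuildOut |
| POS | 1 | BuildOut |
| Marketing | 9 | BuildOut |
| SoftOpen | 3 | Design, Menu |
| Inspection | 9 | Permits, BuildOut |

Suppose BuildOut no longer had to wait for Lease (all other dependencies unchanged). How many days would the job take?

22

Original critical path: Lease→BuildOut→Marketing = 5+9+9 = 23 ⇒ 23 days.
Without Lease→BuildOut, BuildOut's earliest start moves from 5 to 0.
After: Lease→Permits→Design→SoftOpen = 5+6+8+3 = 22 → 22 days.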